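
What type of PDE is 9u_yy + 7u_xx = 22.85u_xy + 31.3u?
Rewriting in standard form: 7u_xx - 22.85u_xy + 9u_yy - 31.3u = 0. With A = 7, B = -22.85, C = 9, the discriminant is 270.1225. This is a hyperbolic PDE.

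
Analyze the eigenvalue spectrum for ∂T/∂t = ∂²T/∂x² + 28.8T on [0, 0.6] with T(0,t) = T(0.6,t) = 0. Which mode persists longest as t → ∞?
Eigenvalues: λₙ = n²π²/0.6² - 28.8.
First three modes:
  n=1: λ₁ = π²/0.6² - 28.8 ≈ -1.384
  n=2: λ₂ = 4π²/0.6² - 28.8 ≈ 80.862
  n=3: λ₃ = 9π²/0.6² - 28.8 ≈ 217.94
Since π²/0.6² ≈ 27.416 < 28.8, λ₁ < 0.
The n=1 mode grows fastest (−λₙ is largest for n=1) → dominates.
Asymptotic: T ~ c₁ sin(πx/0.6) e^{1.384t} (exponential growth at rate −λ₁ ≈ 1.384).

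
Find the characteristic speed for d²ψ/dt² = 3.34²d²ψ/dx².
Speed = 3.34. Information travels along characteristics x = x₀ ± 3.34t.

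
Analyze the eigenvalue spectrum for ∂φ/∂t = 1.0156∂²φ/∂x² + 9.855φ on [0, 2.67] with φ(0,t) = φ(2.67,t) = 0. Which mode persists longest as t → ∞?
Eigenvalues: λₙ = 1.0156n²π²/2.67² - 9.855.
First three modes:
  n=1: λ₁ = 1.0156π²/2.67² - 9.855 ≈ -8.449
  n=2: λ₂ = 4.0624π²/2.67² - 9.855 ≈ -4.231
  n=3: λ₃ = 9.1404π²/2.67² - 9.855 ≈ 2.799
Since 1.0156π²/2.67² ≈ 1.406 < 9.855, λ₁ < 0.
The n=1 mode grows fastest (−λₙ is largest for n=1) → dominates.
Asymptotic: φ ~ c₁ sin(πx/2.67) e^{8.449t} (exponential growth at rate −λ₁ ≈ 8.449).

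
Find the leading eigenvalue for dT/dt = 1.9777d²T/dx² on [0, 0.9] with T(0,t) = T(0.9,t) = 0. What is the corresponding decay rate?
Eigenvalues: λₙ = 1.9777n²π²/0.9².
First three modes:
  n=1: λ₁ = 1.9777π²/0.9² ≈ 24.098
  n=2: λ₂ = 7.9108π²/0.9² ≈ 96.391 (4× faster decay)
  n=3: λ₃ = 17.7993π²/0.9² ≈ 216.879 (9× faster decay)
As t → ∞, higher modes decay exponentially faster. The n=1 mode dominates: T ~ c₁ sin(πx/0.9) e^{-λ₁t}.
Decay rate: λ₁ = 1.9777π²/0.9² ≈ 24.098.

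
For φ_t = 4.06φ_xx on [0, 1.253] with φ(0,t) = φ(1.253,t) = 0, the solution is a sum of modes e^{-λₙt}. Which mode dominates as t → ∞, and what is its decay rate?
Eigenvalues: λₙ = 4.06n²π²/1.253².
First three modes:
  n=1: λ₁ = 4.06π²/1.253² ≈ 25.523
  n=2: λ₂ = 16.24π²/1.253² ≈ 102.09 (4× faster decay)
  n=3: λ₃ = 36.54π²/1.253² ≈ 229.703 (9× faster decay)
As t → ∞, higher modes decay exponentially faster. The n=1 mode dominates: φ ~ c₁ sin(πx/1.253) e^{-λ₁t}.
Decay rate: λ₁ = 4.06π²/1.253² ≈ 25.523.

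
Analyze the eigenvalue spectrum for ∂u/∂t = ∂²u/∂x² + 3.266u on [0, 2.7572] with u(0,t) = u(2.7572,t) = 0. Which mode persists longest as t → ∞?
Eigenvalues: λₙ = n²π²/2.7572² - 3.266.
First three modes:
  n=1: λ₁ = π²/2.7572² - 3.266 ≈ -1.968
  n=2: λ₂ = 4π²/2.7572² - 3.266 ≈ 1.927
  n=3: λ₃ = 9π²/2.7572² - 3.266 ≈ 8.418
Since π²/2.7572² ≈ 1.298 < 3.266, λ₁ < 0.
The n=1 mode grows fastest (−λₙ is largest for n=1) → dominates.
Asymptotic: u ~ c₁ sin(πx/2.7572) e^{1.968t} (exponential growth at rate −λ₁ ≈ 1.968).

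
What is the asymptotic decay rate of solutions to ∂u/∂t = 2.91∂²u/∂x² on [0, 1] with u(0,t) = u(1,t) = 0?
Eigenvalues: λₙ = 2.91n²π².
First three modes:
  n=1: λ₁ = 2.91π² ≈ 28.721
  n=2: λ₂ = 11.64π² ≈ 114.882 (4× faster decay)
  n=3: λ₃ = 26.19π² ≈ 258.485 (9× faster decay)
As t → ∞, higher modes decay exponentially faster. The n=1 mode dominates: u ~ c₁ sin(πx) e^{-λ₁t}.
Decay rate: λ₁ = 2.91π² ≈ 28.721.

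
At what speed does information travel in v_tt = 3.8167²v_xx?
Speed = 3.8167. Information travels along characteristics x = x₀ ± 3.8167t.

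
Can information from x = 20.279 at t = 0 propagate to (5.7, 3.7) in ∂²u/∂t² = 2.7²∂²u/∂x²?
No. The domain of dependence is [-4.29, 15.69], and 20.279 is outside this interval.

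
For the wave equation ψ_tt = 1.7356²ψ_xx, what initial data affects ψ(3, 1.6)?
Domain of dependence: [0.22304, 5.77696]. Signals travel at speed 1.7356, so data within |x - 3| ≤ 1.7356·1.6 = 2.77696 can reach the point.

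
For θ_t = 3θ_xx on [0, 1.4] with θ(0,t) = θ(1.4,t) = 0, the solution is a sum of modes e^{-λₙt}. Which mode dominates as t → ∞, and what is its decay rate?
Eigenvalues: λₙ = 3n²π²/1.4².
First three modes:
  n=1: λ₁ = 3π²/1.4² ≈ 15.107
  n=2: λ₂ = 12π²/1.4² ≈ 60.426 (4× faster decay)
  n=3: λ₃ = 27π²/1.4² ≈ 135.959 (9× faster decay)
As t → ∞, higher modes decay exponentially faster. The n=1 mode dominates: θ ~ c₁ sin(πx/1.4) e^{-λ₁t}.
Decay rate: λ₁ = 3π²/1.4² ≈ 15.107.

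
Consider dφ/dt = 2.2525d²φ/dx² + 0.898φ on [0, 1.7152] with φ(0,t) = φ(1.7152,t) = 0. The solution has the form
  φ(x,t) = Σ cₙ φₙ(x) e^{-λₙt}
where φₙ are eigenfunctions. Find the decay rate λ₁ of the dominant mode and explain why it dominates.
Eigenvalues: λₙ = 2.2525n²π²/1.7152² - 0.898.
First three modes:
  n=1: λ₁ = 2.2525π²/1.7152² - 0.898 ≈ 6.659
  n=2: λ₂ = 9.01π²/1.7152² - 0.898 ≈ 29.329
  n=3: λ₃ = 20.2725π²/1.7152² - 0.898 ≈ 67.113
Since 2.2525π²/1.7152² ≈ 7.557 > 0.898, all λₙ > 0.
The n=1 mode decays slowest → dominates as t → ∞.
Asymptotic: φ ~ c₁ sin(πx/1.7152) e^{-λ₁t} with decay rate λ₁ ≈ 6.659.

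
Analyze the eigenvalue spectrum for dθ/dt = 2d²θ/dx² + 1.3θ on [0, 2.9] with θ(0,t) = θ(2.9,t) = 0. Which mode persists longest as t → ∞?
Eigenvalues: λₙ = 2n²π²/2.9² - 1.3.
First three modes:
  n=1: λ₁ = 2π²/2.9² - 1.3 ≈ 1.047
  n=2: λ₂ = 8π²/2.9² - 1.3 ≈ 8.088
  n=3: λ₃ = 18π²/2.9² - 1.3 ≈ 19.824
Since 2π²/2.9² ≈ 2.347 > 1.3, all λₙ > 0.
The n=1 mode decays slowest → dominates as t → ∞.
Asymptotic: θ ~ c₁ sin(πx/2.9) e^{-λ₁t} with decay rate λ₁ ≈ 1.047.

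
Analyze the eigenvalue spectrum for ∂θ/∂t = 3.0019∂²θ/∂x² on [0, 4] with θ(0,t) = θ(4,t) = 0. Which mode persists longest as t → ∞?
Eigenvalues: λₙ = 3.0019n²π²/4².
First three modes:
  n=1: λ₁ = 3.0019π²/4² ≈ 1.852
  n=2: λ₂ = 12.0076π²/4² ≈ 7.407 (4× faster decay)
  n=3: λ₃ = 27.0171π²/4² ≈ 16.666 (9× faster decay)
As t → ∞, higher modes decay exponentially faster. The n=1 mode dominates: θ ~ c₁ sin(πx/4) e^{-λ₁t}.
Decay rate: λ₁ = 3.0019π²/4² ≈ 1.852.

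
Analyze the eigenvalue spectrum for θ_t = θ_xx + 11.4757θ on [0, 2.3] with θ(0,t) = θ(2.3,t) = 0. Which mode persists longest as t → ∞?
Eigenvalues: λₙ = n²π²/2.3² - 11.4757.
First three modes:
  n=1: λ₁ = π²/2.3² - 11.4757 ≈ -9.61
  n=2: λ₂ = 4π²/2.3² - 11.4757 ≈ -4.013
  n=3: λ₃ = 9π²/2.3² - 11.4757 ≈ 5.316
Since π²/2.3² ≈ 1.866 < 11.4757, λ₁ < 0.
The n=1 mode grows fastest (−λₙ is largest for n=1) → dominates.
Asymptotic: θ ~ c₁ sin(πx/2.3) e^{9.61t} (exponential growth at rate −λ₁ ≈ 9.61).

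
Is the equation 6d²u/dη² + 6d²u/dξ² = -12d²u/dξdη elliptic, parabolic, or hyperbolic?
Rewriting in standard form: 6d²u/dξ² + 12d²u/dξdη + 6d²u/dη² = 0. Computing B² - 4AC with A = 6, B = 12, C = 6: discriminant = 0 (zero). Answer: parabolic.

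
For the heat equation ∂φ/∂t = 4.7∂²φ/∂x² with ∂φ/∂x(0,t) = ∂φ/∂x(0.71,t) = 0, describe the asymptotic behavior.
φ → constant (steady state). Heat is conserved (no flux at boundaries); solution approaches the spatial average.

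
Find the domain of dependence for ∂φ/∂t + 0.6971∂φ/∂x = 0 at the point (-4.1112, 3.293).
A single point: x = -6.4067503. The characteristic through (-4.1112, 3.293) is x - 0.6971t = const, so x = -4.1112 - 0.6971·3.293 = -6.4067503.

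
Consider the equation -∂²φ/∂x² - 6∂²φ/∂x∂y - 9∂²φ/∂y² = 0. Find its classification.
Parabolic. (A = -1, B = -6, C = -9 gives B² - 4AC = 0.)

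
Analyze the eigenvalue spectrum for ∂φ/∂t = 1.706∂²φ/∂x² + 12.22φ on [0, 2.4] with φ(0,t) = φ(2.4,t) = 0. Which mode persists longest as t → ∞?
Eigenvalues: λₙ = 1.706n²π²/2.4² - 12.22.
First three modes:
  n=1: λ₁ = 1.706π²/2.4² - 12.22 ≈ -9.297
  n=2: λ₂ = 6.824π²/2.4² - 12.22 ≈ -0.527
  n=3: λ₃ = 15.354π²/2.4² - 12.22 ≈ 14.089
Since 1.706π²/2.4² ≈ 2.923 < 12.22, λ₁ < 0.
The n=1 mode grows fastest (−λₙ is largest for n=1) → dominates.
Asymptotic: φ ~ c₁ sin(πx/2.4) e^{9.297t} (exponential growth at rate −λ₁ ≈ 9.297).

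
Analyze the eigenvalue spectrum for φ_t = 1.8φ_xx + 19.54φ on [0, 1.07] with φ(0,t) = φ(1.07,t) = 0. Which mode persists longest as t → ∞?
Eigenvalues: λₙ = 1.8n²π²/1.07² - 19.54.
First three modes:
  n=1: λ₁ = 1.8π²/1.07² - 19.54 ≈ -4.023
  n=2: λ₂ = 7.2π²/1.07² - 19.54 ≈ 42.528
  n=3: λ₃ = 16.2π²/1.07² - 19.54 ≈ 120.112
Since 1.8π²/1.07² ≈ 15.517 < 19.54, λ₁ < 0.
The n=1 mode grows fastest (−λₙ is largest for n=1) → dominates.
Asymptotic: φ ~ c₁ sin(πx/1.07) e^{4.023t} (exponential growth at rate −λ₁ ≈ 4.023).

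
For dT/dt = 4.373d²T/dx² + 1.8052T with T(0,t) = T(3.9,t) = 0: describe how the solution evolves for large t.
T → 0. Diffusion dominates reaction (r=1.8052 < κπ²/L²≈2.84); solution decays.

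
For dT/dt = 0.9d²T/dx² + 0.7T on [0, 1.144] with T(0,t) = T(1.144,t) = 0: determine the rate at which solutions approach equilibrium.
Eigenvalues: λₙ = 0.9n²π²/1.144² - 0.7.
First three modes:
  n=1: λ₁ = 0.9π²/1.144² - 0.7 ≈ 6.087
  n=2: λ₂ = 3.6π²/1.144² - 0.7 ≈ 26.449
  n=3: λ₃ = 8.1π²/1.144² - 0.7 ≈ 60.385
Since 0.9π²/1.144² ≈ 6.787 > 0.7, all λₙ > 0.
The n=1 mode decays slowest → dominates as t → ∞.
Asymptotic: T ~ c₁ sin(πx/1.144) e^{-λ₁t} with decay rate λ₁ ≈ 6.087.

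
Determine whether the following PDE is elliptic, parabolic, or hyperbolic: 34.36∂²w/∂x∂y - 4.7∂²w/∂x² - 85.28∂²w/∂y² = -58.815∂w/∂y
Rewriting in standard form: -4.7∂²w/∂x² + 34.36∂²w/∂x∂y - 85.28∂²w/∂y² + 58.815∂w/∂y = 0. Coefficients: A = -4.7, B = 34.36, C = -85.28. B² - 4AC = -422.6544, which is negative, so the equation is elliptic.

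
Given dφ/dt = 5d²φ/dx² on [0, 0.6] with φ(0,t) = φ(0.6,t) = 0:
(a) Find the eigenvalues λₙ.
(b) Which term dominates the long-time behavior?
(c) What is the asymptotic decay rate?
Eigenvalues: λₙ = 5n²π²/0.6².
First three modes:
  n=1: λ₁ = 5π²/0.6² ≈ 137.078
  n=2: λ₂ = 20π²/0.6² ≈ 548.311 (4× faster decay)
  n=3: λ₃ = 45π²/0.6² ≈ 1233.701 (9× faster decay)
As t → ∞, higher modes decay exponentially faster. The n=1 mode dominates: φ ~ c₁ sin(πx/0.6) e^{-λ₁t}.
Decay rate: λ₁ = 5π²/0.6² ≈ 137.078.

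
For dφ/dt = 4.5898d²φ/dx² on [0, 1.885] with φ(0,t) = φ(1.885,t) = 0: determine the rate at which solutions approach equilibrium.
Eigenvalues: λₙ = 4.5898n²π²/1.885².
First three modes:
  n=1: λ₁ = 4.5898π²/1.885² ≈ 12.749
  n=2: λ₂ = 18.3592π²/1.885² ≈ 50.995 (4× faster decay)
  n=3: λ₃ = 41.3082π²/1.885² ≈ 114.74 (9× faster decay)
As t → ∞, higher modes decay exponentially faster. The n=1 mode dominates: φ ~ c₁ sin(πx/1.885) e^{-λ₁t}.
Decay rate: λ₁ = 4.5898π²/1.885² ≈ 12.749.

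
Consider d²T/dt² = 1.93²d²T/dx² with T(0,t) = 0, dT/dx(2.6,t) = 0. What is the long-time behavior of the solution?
As t → ∞, T oscillates (no decay). Energy is conserved; the solution oscillates indefinitely as standing waves.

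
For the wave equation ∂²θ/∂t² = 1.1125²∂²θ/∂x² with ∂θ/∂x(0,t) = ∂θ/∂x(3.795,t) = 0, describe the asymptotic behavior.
θ oscillates about a mean that drifts linearly in t (generically unbounded; no decay). There is no damping, so the nonconstant modes persist as standing waves (energy conserved, no decay). But with Neumann conditions at both ends the constant mode has eigenvalue 0: the spatial mean M(t) of θ satisfies M'' = 0, so M(t) = M(0) + M'(0)·t. Unless the initial velocity has zero mean (∫θ_t(x,0)dx = 0), the solution grows linearly in t (unbounded, though not exponentially); if it does have zero mean, the solution stays bounded and simply oscillates.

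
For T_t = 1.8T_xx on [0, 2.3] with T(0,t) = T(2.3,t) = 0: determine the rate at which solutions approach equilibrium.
Eigenvalues: λₙ = 1.8n²π²/2.3².
First three modes:
  n=1: λ₁ = 1.8π²/2.3² ≈ 3.358
  n=2: λ₂ = 7.2π²/2.3² ≈ 13.433 (4× faster decay)
  n=3: λ₃ = 16.2π²/2.3² ≈ 30.224 (9× faster decay)
As t → ∞, higher modes decay exponentially faster. The n=1 mode dominates: T ~ c₁ sin(πx/2.3) e^{-λ₁t}.
Decay rate: λ₁ = 1.8π²/2.3² ≈ 3.358.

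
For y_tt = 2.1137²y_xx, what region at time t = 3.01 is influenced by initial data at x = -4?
Domain of influence: [-10.362237, 2.362237]. Data at x = -4 spreads outward at speed 2.1137.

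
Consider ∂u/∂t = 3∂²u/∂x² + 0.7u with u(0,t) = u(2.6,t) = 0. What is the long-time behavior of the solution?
As t → ∞, u → 0. Diffusion dominates reaction (r=0.7 < κπ²/L²≈4.38); solution decays.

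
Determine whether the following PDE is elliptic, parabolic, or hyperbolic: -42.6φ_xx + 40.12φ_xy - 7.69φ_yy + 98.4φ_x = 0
Coefficients: A = -42.6, B = 40.12, C = -7.69. B² - 4AC = 299.2384, which is positive, so the equation is hyperbolic.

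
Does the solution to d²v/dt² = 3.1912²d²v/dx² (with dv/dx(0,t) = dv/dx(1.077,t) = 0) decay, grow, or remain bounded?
v oscillates about a mean that drifts linearly in t (generically unbounded; no decay). There is no damping, so the nonconstant modes persist as standing waves (energy conserved, no decay). But with Neumann conditions at both ends the constant mode has eigenvalue 0: the spatial mean M(t) of v satisfies M'' = 0, so M(t) = M(0) + M'(0)·t. Unless the initial velocity has zero mean (∫v_t(x,0)dx = 0), the solution grows linearly in t (unbounded, though not exponentially); if it does have zero mean, the solution stays bounded and simply oscillates.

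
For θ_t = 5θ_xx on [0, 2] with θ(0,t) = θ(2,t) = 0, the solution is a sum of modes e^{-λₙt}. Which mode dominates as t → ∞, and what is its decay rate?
Eigenvalues: λₙ = 5n²π²/2².
First three modes:
  n=1: λ₁ = 5π²/2² ≈ 12.337
  n=2: λ₂ = 20π²/2² ≈ 49.348 (4× faster decay)
  n=3: λ₃ = 45π²/2² ≈ 111.033 (9× faster decay)
As t → ∞, higher modes decay exponentially faster. The n=1 mode dominates: θ ~ c₁ sin(πx/2) e^{-λ₁t}.
Decay rate: λ₁ = 5π²/2² ≈ 12.337.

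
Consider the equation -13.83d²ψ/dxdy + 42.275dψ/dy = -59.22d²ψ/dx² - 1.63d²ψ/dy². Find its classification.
Rewriting in standard form: 59.22d²ψ/dx² - 13.83d²ψ/dxdy + 1.63d²ψ/dy² + 42.275dψ/dy = 0. Elliptic. (A = 59.22, B = -13.83, C = 1.63 gives B² - 4AC = -194.8455.)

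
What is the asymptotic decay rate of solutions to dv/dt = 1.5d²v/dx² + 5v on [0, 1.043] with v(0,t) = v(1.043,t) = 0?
Eigenvalues: λₙ = 1.5n²π²/1.043² - 5.
First three modes:
  n=1: λ₁ = 1.5π²/1.043² - 5 ≈ 8.609
  n=2: λ₂ = 6π²/1.043² - 5 ≈ 49.436
  n=3: λ₃ = 13.5π²/1.043² - 5 ≈ 117.48
Since 1.5π²/1.043² ≈ 13.609 > 5, all λₙ > 0.
The n=1 mode decays slowest → dominates as t → ∞.
Asymptotic: v ~ c₁ sin(πx/1.043) e^{-λ₁t} with decay rate λ₁ ≈ 8.609.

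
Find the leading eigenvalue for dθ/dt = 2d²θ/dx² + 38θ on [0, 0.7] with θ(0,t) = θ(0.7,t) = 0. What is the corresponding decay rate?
Eigenvalues: λₙ = 2n²π²/0.7² - 38.
First three modes:
  n=1: λ₁ = 2π²/0.7² - 38 ≈ 2.284
  n=2: λ₂ = 8π²/0.7² - 38 ≈ 123.136
  n=3: λ₃ = 18π²/0.7² - 38 ≈ 324.557
Since 2π²/0.7² ≈ 40.284 > 38, all λₙ > 0.
The n=1 mode decays slowest → dominates as t → ∞.
Asymptotic: θ ~ c₁ sin(πx/0.7) e^{-λ₁t} with decay rate λ₁ ≈ 2.284.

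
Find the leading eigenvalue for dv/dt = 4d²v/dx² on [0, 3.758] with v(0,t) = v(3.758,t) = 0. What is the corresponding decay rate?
Eigenvalues: λₙ = 4n²π²/3.758².
First three modes:
  n=1: λ₁ = 4π²/3.758² ≈ 2.795
  n=2: λ₂ = 16π²/3.758² ≈ 11.182 (4× faster decay)
  n=3: λ₃ = 36π²/3.758² ≈ 25.159 (9× faster decay)
As t → ∞, higher modes decay exponentially faster. The n=1 mode dominates: v ~ c₁ sin(πx/3.758) e^{-λ₁t}.
Decay rate: λ₁ = 4π²/3.758² ≈ 2.795.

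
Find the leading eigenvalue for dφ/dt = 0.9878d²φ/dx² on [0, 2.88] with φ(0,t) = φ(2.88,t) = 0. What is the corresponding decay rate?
Eigenvalues: λₙ = 0.9878n²π²/2.88².
First three modes:
  n=1: λ₁ = 0.9878π²/2.88² ≈ 1.175
  n=2: λ₂ = 3.9512π²/2.88² ≈ 4.702 (4× faster decay)
  n=3: λ₃ = 8.8902π²/2.88² ≈ 10.579 (9× faster decay)
As t → ∞, higher modes decay exponentially faster. The n=1 mode dominates: φ ~ c₁ sin(πx/2.88) e^{-λ₁t}.
Decay rate: λ₁ = 0.9878π²/2.88² ≈ 1.175.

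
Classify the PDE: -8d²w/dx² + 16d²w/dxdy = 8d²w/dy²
Rewriting in standard form: -8d²w/dx² + 16d²w/dxdy - 8d²w/dy² = 0. A = -8, B = 16, C = -8. Discriminant B² - 4AC = 0. Since 0 = 0, parabolic.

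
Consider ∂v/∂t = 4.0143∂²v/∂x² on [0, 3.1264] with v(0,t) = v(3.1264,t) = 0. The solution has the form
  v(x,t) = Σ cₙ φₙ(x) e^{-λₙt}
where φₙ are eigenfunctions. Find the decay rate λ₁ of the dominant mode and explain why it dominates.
Eigenvalues: λₙ = 4.0143n²π²/3.1264².
First three modes:
  n=1: λ₁ = 4.0143π²/3.1264² ≈ 4.053
  n=2: λ₂ = 16.0572π²/3.1264² ≈ 16.214 (4× faster decay)
  n=3: λ₃ = 36.1287π²/3.1264² ≈ 36.481 (9× faster decay)
As t → ∞, higher modes decay exponentially faster. The n=1 mode dominates: v ~ c₁ sin(πx/3.1264) e^{-λ₁t}.
Decay rate: λ₁ = 4.0143π²/3.1264² ≈ 4.053.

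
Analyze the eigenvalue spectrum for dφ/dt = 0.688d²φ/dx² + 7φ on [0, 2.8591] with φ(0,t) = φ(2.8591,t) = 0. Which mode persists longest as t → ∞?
Eigenvalues: λₙ = 0.688n²π²/2.8591² - 7.
First three modes:
  n=1: λ₁ = 0.688π²/2.8591² - 7 ≈ -6.169
  n=2: λ₂ = 2.752π²/2.8591² - 7 ≈ -3.677
  n=3: λ₃ = 6.192π²/2.8591² - 7 ≈ 0.476
Since 0.688π²/2.8591² ≈ 0.831 < 7, λ₁ < 0.
The n=1 mode grows fastest (−λₙ is largest for n=1) → dominates.
Asymptotic: φ ~ c₁ sin(πx/2.8591) e^{6.169t} (exponential growth at rate −λ₁ ≈ 6.169).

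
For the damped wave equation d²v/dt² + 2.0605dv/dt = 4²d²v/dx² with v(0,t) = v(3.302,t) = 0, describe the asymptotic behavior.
v → 0. Damping (γ=2.0605) dissipates energy; oscillations decay exponentially.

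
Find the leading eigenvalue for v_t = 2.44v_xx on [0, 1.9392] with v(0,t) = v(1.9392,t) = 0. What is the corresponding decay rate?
Eigenvalues: λₙ = 2.44n²π²/1.9392².
First three modes:
  n=1: λ₁ = 2.44π²/1.9392² ≈ 6.404
  n=2: λ₂ = 9.76π²/1.9392² ≈ 25.616 (4× faster decay)
  n=3: λ₃ = 21.96π²/1.9392² ≈ 57.635 (9× faster decay)
As t → ∞, higher modes decay exponentially faster. The n=1 mode dominates: v ~ c₁ sin(πx/1.9392) e^{-λ₁t}.
Decay rate: λ₁ = 2.44π²/1.9392² ≈ 6.404.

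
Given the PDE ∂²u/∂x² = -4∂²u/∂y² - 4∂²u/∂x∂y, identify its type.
Rewriting in standard form: ∂²u/∂x² + 4∂²u/∂x∂y + 4∂²u/∂y² = 0. The second-order coefficients are A = 1, B = 4, C = 4. Since B² - 4AC = 0 = 0, this is a parabolic PDE.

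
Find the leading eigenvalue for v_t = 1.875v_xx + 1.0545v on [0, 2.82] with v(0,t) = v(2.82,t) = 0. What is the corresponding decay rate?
Eigenvalues: λₙ = 1.875n²π²/2.82² - 1.0545.
First three modes:
  n=1: λ₁ = 1.875π²/2.82² - 1.0545 ≈ 1.273
  n=2: λ₂ = 7.5π²/2.82² - 1.0545 ≈ 8.254
  n=3: λ₃ = 16.875π²/2.82² - 1.0545 ≈ 19.889
Since 1.875π²/2.82² ≈ 2.327 > 1.0545, all λₙ > 0.
The n=1 mode decays slowest → dominates as t → ∞.
Asymptotic: v ~ c₁ sin(πx/2.82) e^{-λ₁t} with decay rate λ₁ ≈ 1.273.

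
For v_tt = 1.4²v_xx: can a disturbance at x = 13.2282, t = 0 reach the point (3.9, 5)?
No. The domain of dependence is [-3.1, 10.9], and 13.2282 is outside this interval.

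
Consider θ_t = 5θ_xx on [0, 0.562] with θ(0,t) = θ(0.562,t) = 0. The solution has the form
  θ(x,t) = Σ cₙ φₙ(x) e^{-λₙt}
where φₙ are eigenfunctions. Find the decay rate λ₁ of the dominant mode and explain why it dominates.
Eigenvalues: λₙ = 5n²π²/0.562².
First three modes:
  n=1: λ₁ = 5π²/0.562² ≈ 156.242
  n=2: λ₂ = 20π²/0.562² ≈ 624.967 (4× faster decay)
  n=3: λ₃ = 45π²/0.562² ≈ 1406.176 (9× faster decay)
As t → ∞, higher modes decay exponentially faster. The n=1 mode dominates: θ ~ c₁ sin(πx/0.562) e^{-λ₁t}.
Decay rate: λ₁ = 5π²/0.562² ≈ 156.242.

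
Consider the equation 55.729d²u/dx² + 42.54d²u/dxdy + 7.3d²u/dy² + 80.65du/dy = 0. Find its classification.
Hyperbolic. (A = 55.729, B = 42.54, C = 7.3 gives B² - 4AC = 182.3648.)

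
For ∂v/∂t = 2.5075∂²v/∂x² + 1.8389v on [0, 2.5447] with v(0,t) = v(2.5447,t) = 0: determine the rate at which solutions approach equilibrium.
Eigenvalues: λₙ = 2.5075n²π²/2.5447² - 1.8389.
First three modes:
  n=1: λ₁ = 2.5075π²/2.5447² - 1.8389 ≈ 1.983
  n=2: λ₂ = 10.03π²/2.5447² - 1.8389 ≈ 13.448
  n=3: λ₃ = 22.5675π²/2.5447² - 1.8389 ≈ 32.557
Since 2.5075π²/2.5447² ≈ 3.822 > 1.8389, all λₙ > 0.
The n=1 mode decays slowest → dominates as t → ∞.
Asymptotic: v ~ c₁ sin(πx/2.5447) e^{-λ₁t} with decay rate λ₁ ≈ 1.983.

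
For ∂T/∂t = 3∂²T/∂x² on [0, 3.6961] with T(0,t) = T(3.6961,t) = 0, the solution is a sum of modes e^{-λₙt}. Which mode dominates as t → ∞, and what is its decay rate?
Eigenvalues: λₙ = 3n²π²/3.6961².
First three modes:
  n=1: λ₁ = 3π²/3.6961² ≈ 2.167
  n=2: λ₂ = 12π²/3.6961² ≈ 8.669 (4× faster decay)
  n=3: λ₃ = 27π²/3.6961² ≈ 19.506 (9× faster decay)
As t → ∞, higher modes decay exponentially faster. The n=1 mode dominates: T ~ c₁ sin(πx/3.6961) e^{-λ₁t}.
Decay rate: λ₁ = 3π²/3.6961² ≈ 2.167.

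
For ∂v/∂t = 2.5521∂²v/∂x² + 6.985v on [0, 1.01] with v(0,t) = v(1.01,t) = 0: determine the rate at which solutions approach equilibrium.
Eigenvalues: λₙ = 2.5521n²π²/1.01² - 6.985.
First three modes:
  n=1: λ₁ = 2.5521π²/1.01² - 6.985 ≈ 17.707
  n=2: λ₂ = 10.2084π²/1.01² - 6.985 ≈ 91.783
  n=3: λ₃ = 22.9689π²/1.01² - 6.985 ≈ 215.242
Since 2.5521π²/1.01² ≈ 24.692 > 6.985, all λₙ > 0.
The n=1 mode decays slowest → dominates as t → ∞.
Asymptotic: v ~ c₁ sin(πx/1.01) e^{-λ₁t} with decay rate λ₁ ≈ 17.707.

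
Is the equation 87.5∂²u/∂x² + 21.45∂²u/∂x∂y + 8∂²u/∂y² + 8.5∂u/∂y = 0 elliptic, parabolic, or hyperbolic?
Computing B² - 4AC with A = 87.5, B = 21.45, C = 8: discriminant = -2339.8975 (negative). Answer: elliptic.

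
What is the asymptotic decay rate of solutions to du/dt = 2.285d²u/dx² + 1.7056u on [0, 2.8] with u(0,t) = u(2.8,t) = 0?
Eigenvalues: λₙ = 2.285n²π²/2.8² - 1.7056.
First three modes:
  n=1: λ₁ = 2.285π²/2.8² - 1.7056 ≈ 1.171
  n=2: λ₂ = 9.14π²/2.8² - 1.7056 ≈ 9.801
  n=3: λ₃ = 20.565π²/2.8² - 1.7056 ≈ 24.183
Since 2.285π²/2.8² ≈ 2.877 > 1.7056, all λₙ > 0.
The n=1 mode decays slowest → dominates as t → ∞.
Asymptotic: u ~ c₁ sin(πx/2.8) e^{-λ₁t} with decay rate λ₁ ≈ 1.171.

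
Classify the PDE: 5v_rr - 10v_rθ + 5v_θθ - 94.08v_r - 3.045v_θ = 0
A = 5, B = -10, C = 5. Discriminant B² - 4AC = 0. Since 0 = 0, parabolic.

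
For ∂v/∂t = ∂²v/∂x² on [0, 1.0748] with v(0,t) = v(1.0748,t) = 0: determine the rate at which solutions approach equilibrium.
Eigenvalues: λₙ = n²π²/1.0748².
First three modes:
  n=1: λ₁ = π²/1.0748² ≈ 8.544
  n=2: λ₂ = 4π²/1.0748² ≈ 34.175 (4× faster decay)
  n=3: λ₃ = 9π²/1.0748² ≈ 76.893 (9× faster decay)
As t → ∞, higher modes decay exponentially faster. The n=1 mode dominates: v ~ c₁ sin(πx/1.0748) e^{-λ₁t}.
Decay rate: λ₁ = π²/1.0748² ≈ 8.544.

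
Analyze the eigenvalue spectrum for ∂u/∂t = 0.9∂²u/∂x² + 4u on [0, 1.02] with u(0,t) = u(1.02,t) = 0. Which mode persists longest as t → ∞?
Eigenvalues: λₙ = 0.9n²π²/1.02² - 4.
First three modes:
  n=1: λ₁ = 0.9π²/1.02² - 4 ≈ 4.538
  n=2: λ₂ = 3.6π²/1.02² - 4 ≈ 30.151
  n=3: λ₃ = 8.1π²/1.02² - 4 ≈ 72.839
Since 0.9π²/1.02² ≈ 8.538 > 4, all λₙ > 0.
The n=1 mode decays slowest → dominates as t → ∞.
Asymptotic: u ~ c₁ sin(πx/1.02) e^{-λ₁t} with decay rate λ₁ ≈ 4.538.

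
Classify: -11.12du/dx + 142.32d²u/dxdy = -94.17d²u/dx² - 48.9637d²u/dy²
Rewriting in standard form: 94.17d²u/dx² + 142.32d²u/dxdy + 48.9637d²u/dy² - 11.12du/dx = 0. Hyperbolic (discriminant = 1811.335884).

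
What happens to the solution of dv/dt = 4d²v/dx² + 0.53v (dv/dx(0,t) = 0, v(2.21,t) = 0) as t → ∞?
v → 0. Diffusion dominates reaction (r=0.53 < κπ²/(4L²)≈2.02); solution decays.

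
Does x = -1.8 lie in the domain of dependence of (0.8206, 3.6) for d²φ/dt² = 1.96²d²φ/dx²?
Yes. The domain of dependence is [-6.2354, 7.8766], and -1.8 ∈ [-6.2354, 7.8766].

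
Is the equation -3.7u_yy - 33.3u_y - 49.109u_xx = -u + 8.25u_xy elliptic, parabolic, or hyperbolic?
Rewriting in standard form: -49.109u_xx - 8.25u_xy - 3.7u_yy - 33.3u_y + u = 0. Computing B² - 4AC with A = -49.109, B = -8.25, C = -3.7: discriminant = -658.7507 (negative). Answer: elliptic.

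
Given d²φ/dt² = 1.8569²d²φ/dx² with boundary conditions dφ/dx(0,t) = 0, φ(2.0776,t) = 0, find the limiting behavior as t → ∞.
φ oscillates (no decay). Energy is conserved; the solution oscillates indefinitely as standing waves.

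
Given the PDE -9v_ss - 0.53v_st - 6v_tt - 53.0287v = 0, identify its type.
The second-order coefficients are A = -9, B = -0.53, C = -6. Since B² - 4AC = -215.7191 < 0, this is an elliptic PDE.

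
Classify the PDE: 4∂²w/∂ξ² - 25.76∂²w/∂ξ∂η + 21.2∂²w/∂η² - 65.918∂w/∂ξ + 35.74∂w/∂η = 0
A = 4, B = -25.76, C = 21.2. Discriminant B² - 4AC = 324.3776. Since 324.3776 > 0, hyperbolic.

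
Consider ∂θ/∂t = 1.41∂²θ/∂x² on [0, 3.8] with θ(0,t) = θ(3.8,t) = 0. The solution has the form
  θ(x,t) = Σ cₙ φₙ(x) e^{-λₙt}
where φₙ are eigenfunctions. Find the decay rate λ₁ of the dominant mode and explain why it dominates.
Eigenvalues: λₙ = 1.41n²π²/3.8².
First three modes:
  n=1: λ₁ = 1.41π²/3.8² ≈ 0.964
  n=2: λ₂ = 5.64π²/3.8² ≈ 3.855 (4× faster decay)
  n=3: λ₃ = 12.69π²/3.8² ≈ 8.673 (9× faster decay)
As t → ∞, higher modes decay exponentially faster. The n=1 mode dominates: θ ~ c₁ sin(πx/3.8) e^{-λ₁t}.
Decay rate: λ₁ = 1.41π²/3.8² ≈ 0.964.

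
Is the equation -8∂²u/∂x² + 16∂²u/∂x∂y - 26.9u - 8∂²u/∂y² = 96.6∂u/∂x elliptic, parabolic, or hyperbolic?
Rewriting in standard form: -8∂²u/∂x² + 16∂²u/∂x∂y - 8∂²u/∂y² - 96.6∂u/∂x - 26.9u = 0. Computing B² - 4AC with A = -8, B = 16, C = -8: discriminant = 0 (zero). Answer: parabolic.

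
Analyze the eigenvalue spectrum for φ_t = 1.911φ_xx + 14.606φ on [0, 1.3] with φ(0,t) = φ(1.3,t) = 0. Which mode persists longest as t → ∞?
Eigenvalues: λₙ = 1.911n²π²/1.3² - 14.606.
First three modes:
  n=1: λ₁ = 1.911π²/1.3² - 14.606 ≈ -3.446
  n=2: λ₂ = 7.644π²/1.3² - 14.606 ≈ 30.035
  n=3: λ₃ = 17.199π²/1.3² - 14.606 ≈ 85.836
Since 1.911π²/1.3² ≈ 11.16 < 14.606, λ₁ < 0.
The n=1 mode grows fastest (−λₙ is largest for n=1) → dominates.
Asymptotic: φ ~ c₁ sin(πx/1.3) e^{3.446t} (exponential growth at rate −λ₁ ≈ 3.446).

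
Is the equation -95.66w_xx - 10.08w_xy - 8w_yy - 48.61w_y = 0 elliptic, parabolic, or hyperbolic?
Computing B² - 4AC with A = -95.66, B = -10.08, C = -8: discriminant = -2959.5136 (negative). Answer: elliptic.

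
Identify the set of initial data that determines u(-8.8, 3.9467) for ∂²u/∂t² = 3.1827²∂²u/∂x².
Domain of dependence: [-21.36116209, 3.76116209]. Signals travel at speed 3.1827, so data within |x - -8.8| ≤ 3.1827·3.9467 = 12.56116209 can reach the point.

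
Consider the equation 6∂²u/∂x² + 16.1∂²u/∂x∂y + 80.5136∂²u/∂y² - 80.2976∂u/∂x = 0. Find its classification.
Elliptic. (A = 6, B = 16.1, C = 80.5136 gives B² - 4AC = -1673.1164.)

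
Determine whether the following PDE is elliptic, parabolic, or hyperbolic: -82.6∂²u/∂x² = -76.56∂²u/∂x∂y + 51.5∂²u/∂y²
Rewriting in standard form: -82.6∂²u/∂x² + 76.56∂²u/∂x∂y - 51.5∂²u/∂y² = 0. Coefficients: A = -82.6, B = 76.56, C = -51.5. B² - 4AC = -11154.1664, which is negative, so the equation is elliptic.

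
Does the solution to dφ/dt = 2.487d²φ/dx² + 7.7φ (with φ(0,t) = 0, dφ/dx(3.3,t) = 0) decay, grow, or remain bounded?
φ grows unboundedly. Reaction dominates diffusion (r=7.7 > κπ²/(4L²)≈0.56); solution grows exponentially.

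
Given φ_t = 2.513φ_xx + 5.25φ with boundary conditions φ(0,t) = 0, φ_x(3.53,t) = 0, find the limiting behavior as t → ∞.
φ grows unboundedly. Reaction dominates diffusion (r=5.25 > κπ²/(4L²)≈0.5); solution grows exponentially.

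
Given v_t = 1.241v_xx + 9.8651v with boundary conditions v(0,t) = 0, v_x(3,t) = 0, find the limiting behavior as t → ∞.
v grows unboundedly. Reaction dominates diffusion (r=9.8651 > κπ²/(4L²)≈0.34); solution grows exponentially.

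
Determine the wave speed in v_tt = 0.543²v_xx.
Speed = 0.543. Information travels along characteristics x = x₀ ± 0.543t.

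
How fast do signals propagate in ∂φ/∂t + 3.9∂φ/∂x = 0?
Speed = 3.9. Information travels along x - 3.9t = const (rightward).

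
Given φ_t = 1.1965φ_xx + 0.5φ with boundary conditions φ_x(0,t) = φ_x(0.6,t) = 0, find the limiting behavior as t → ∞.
φ grows unboundedly. With Neumann BCs the constant mode has diffusion eigenvalue 0, so any r > 0 makes it grow like e^(0.5t); solution grows exponentially.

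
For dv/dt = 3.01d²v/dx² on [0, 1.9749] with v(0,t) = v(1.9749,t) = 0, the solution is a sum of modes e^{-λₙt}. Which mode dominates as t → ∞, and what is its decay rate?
Eigenvalues: λₙ = 3.01n²π²/1.9749².
First three modes:
  n=1: λ₁ = 3.01π²/1.9749² ≈ 7.617
  n=2: λ₂ = 12.04π²/1.9749² ≈ 30.467 (4× faster decay)
  n=3: λ₃ = 27.09π²/1.9749² ≈ 68.552 (9× faster decay)
As t → ∞, higher modes decay exponentially faster. The n=1 mode dominates: v ~ c₁ sin(πx/1.9749) e^{-λ₁t}.
Decay rate: λ₁ = 3.01π²/1.9749² ≈ 7.617.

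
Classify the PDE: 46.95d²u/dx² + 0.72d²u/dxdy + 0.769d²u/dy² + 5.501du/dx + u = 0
A = 46.95, B = 0.72, C = 0.769. Discriminant B² - 4AC = -143.8998. Since -143.8998 < 0, elliptic.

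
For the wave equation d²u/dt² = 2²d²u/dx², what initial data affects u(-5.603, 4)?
Domain of dependence: [-13.603, 2.397]. Signals travel at speed 2, so data within |x - -5.603| ≤ 2·4 = 8 can reach the point.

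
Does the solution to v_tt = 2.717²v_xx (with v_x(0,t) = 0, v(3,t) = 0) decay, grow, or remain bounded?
v oscillates (no decay). Energy is conserved; the solution oscillates indefinitely as standing waves.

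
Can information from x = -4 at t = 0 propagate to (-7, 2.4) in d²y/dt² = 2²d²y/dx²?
Yes. The domain of dependence is [-11.8, -2.2], and -4 ∈ [-11.8, -2.2].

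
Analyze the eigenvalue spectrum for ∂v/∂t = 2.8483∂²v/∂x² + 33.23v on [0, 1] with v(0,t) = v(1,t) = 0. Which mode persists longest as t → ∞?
Eigenvalues: λₙ = 2.8483n²π²/1² - 33.23.
First three modes:
  n=1: λ₁ = 2.8483π² - 33.23 ≈ -5.118
  n=2: λ₂ = 11.3932π² - 33.23 ≈ 79.216
  n=3: λ₃ = 25.6347π² - 33.23 ≈ 219.774
Since 2.8483π² ≈ 28.112 < 33.23, λ₁ < 0.
The n=1 mode grows fastest (−λₙ is largest for n=1) → dominates.
Asymptotic: v ~ c₁ sin(πx/1) e^{5.118t} (exponential growth at rate −λ₁ ≈ 5.118).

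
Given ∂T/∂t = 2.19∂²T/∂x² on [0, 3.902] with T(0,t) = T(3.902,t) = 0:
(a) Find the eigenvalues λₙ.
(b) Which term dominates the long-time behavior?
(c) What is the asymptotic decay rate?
Eigenvalues: λₙ = 2.19n²π²/3.902².
First three modes:
  n=1: λ₁ = 2.19π²/3.902² ≈ 1.42
  n=2: λ₂ = 8.76π²/3.902² ≈ 5.678 (4× faster decay)
  n=3: λ₃ = 19.71π²/3.902² ≈ 12.776 (9× faster decay)
As t → ∞, higher modes decay exponentially faster. The n=1 mode dominates: T ~ c₁ sin(πx/3.902) e^{-λ₁t}.
Decay rate: λ₁ = 2.19π²/3.902² ≈ 1.42.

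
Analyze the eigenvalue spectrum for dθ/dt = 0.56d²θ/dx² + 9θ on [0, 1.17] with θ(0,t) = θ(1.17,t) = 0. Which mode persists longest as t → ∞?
Eigenvalues: λₙ = 0.56n²π²/1.17² - 9.
First three modes:
  n=1: λ₁ = 0.56π²/1.17² - 9 ≈ -4.962
  n=2: λ₂ = 2.24π²/1.17² - 9 ≈ 7.15
  n=3: λ₃ = 5.04π²/1.17² - 9 ≈ 27.338
Since 0.56π²/1.17² ≈ 4.038 < 9, λ₁ < 0.
The n=1 mode grows fastest (−λₙ is largest for n=1) → dominates.
Asymptotic: θ ~ c₁ sin(πx/1.17) e^{4.962t} (exponential growth at rate −λ₁ ≈ 4.962).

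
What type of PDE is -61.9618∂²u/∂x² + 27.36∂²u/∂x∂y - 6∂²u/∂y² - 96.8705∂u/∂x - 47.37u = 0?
With A = -61.9618, B = 27.36, C = -6, the discriminant is -738.5136. This is an elliptic PDE.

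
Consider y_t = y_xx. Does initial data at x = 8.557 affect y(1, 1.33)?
Yes, for any finite x. The heat equation has infinite propagation speed, so all initial data affects all points at any t > 0.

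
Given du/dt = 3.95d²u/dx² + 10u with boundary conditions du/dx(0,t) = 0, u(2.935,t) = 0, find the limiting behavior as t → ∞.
u grows unboundedly. Reaction dominates diffusion (r=10 > κπ²/(4L²)≈1.13); solution grows exponentially.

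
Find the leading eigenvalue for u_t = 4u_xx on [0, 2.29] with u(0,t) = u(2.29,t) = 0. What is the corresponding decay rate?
Eigenvalues: λₙ = 4n²π²/2.29².
First three modes:
  n=1: λ₁ = 4π²/2.29² ≈ 7.528
  n=2: λ₂ = 16π²/2.29² ≈ 30.113 (4× faster decay)
  n=3: λ₃ = 36π²/2.29² ≈ 67.753 (9× faster decay)
As t → ∞, higher modes decay exponentially faster. The n=1 mode dominates: u ~ c₁ sin(πx/2.29) e^{-λ₁t}.
Decay rate: λ₁ = 4π²/2.29² ≈ 7.528.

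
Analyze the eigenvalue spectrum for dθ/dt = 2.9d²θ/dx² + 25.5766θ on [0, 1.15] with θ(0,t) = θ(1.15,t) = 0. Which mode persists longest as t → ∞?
Eigenvalues: λₙ = 2.9n²π²/1.15² - 25.5766.
First three modes:
  n=1: λ₁ = 2.9π²/1.15² - 25.5766 ≈ -3.934
  n=2: λ₂ = 11.6π²/1.15² - 25.5766 ≈ 60.992
  n=3: λ₃ = 26.1π²/1.15² - 25.5766 ≈ 169.203
Since 2.9π²/1.15² ≈ 21.642 < 25.5766, λ₁ < 0.
The n=1 mode grows fastest (−λₙ is largest for n=1) → dominates.
Asymptotic: θ ~ c₁ sin(πx/1.15) e^{3.934t} (exponential growth at rate −λ₁ ≈ 3.934).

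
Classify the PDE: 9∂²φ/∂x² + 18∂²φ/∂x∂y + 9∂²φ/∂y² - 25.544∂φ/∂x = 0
A = 9, B = 18, C = 9. Discriminant B² - 4AC = 0. Since 0 = 0, parabolic.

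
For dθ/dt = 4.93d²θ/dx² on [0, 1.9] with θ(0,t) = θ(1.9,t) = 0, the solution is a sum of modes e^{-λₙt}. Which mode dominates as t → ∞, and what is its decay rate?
Eigenvalues: λₙ = 4.93n²π²/1.9².
First three modes:
  n=1: λ₁ = 4.93π²/1.9² ≈ 13.478
  n=2: λ₂ = 19.72π²/1.9² ≈ 53.914 (4× faster decay)
  n=3: λ₃ = 44.37π²/1.9² ≈ 121.306 (9× faster decay)
As t → ∞, higher modes decay exponentially faster. The n=1 mode dominates: θ ~ c₁ sin(πx/1.9) e^{-λ₁t}.
Decay rate: λ₁ = 4.93π²/1.9² ≈ 13.478.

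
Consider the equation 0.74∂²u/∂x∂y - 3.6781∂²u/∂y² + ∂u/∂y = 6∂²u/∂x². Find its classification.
Rewriting in standard form: -6∂²u/∂x² + 0.74∂²u/∂x∂y - 3.6781∂²u/∂y² + ∂u/∂y = 0. Elliptic. (A = -6, B = 0.74, C = -3.6781 gives B² - 4AC = -87.7268.)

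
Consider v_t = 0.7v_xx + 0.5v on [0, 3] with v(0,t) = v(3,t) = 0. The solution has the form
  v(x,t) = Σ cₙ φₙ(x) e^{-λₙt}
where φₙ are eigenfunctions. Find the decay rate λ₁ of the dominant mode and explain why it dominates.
Eigenvalues: λₙ = 0.7n²π²/3² - 0.5.
First three modes:
  n=1: λ₁ = 0.7π²/3² - 0.5 ≈ 0.268
  n=2: λ₂ = 2.8π²/3² - 0.5 ≈ 2.571
  n=3: λ₃ = 6.3π²/3² - 0.5 ≈ 6.409
Since 0.7π²/3² ≈ 0.768 > 0.5, all λₙ > 0.
The n=1 mode decays slowest → dominates as t → ∞.
Asymptotic: v ~ c₁ sin(πx/3) e^{-λ₁t} with decay rate λ₁ ≈ 0.268.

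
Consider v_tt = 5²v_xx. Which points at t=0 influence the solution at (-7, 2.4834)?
Domain of dependence: [-19.417, 5.417]. Signals travel at speed 5, so data within |x - -7| ≤ 5·2.4834 = 12.417 can reach the point.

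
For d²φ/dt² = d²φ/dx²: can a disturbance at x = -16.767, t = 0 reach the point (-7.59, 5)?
No. The domain of dependence is [-12.59, -2.59], and -16.767 is outside this interval.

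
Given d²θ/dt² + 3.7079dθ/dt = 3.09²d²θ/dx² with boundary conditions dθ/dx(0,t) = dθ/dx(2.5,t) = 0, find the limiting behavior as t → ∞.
θ → constant (steady state). Damping (γ=3.7079) dissipates the nonconstant modes; with Neumann BCs the spatial average obeys M''+γM'=0 and tends to a finite limit.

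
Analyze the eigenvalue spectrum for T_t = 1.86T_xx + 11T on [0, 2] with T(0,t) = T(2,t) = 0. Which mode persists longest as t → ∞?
Eigenvalues: λₙ = 1.86n²π²/2² - 11.
First three modes:
  n=1: λ₁ = 1.86π²/2² - 11 ≈ -6.411
  n=2: λ₂ = 7.44π²/2² - 11 ≈ 7.357
  n=3: λ₃ = 16.74π²/2² - 11 ≈ 30.304
Since 1.86π²/2² ≈ 4.589 < 11, λ₁ < 0.
The n=1 mode grows fastest (−λₙ is largest for n=1) → dominates.
Asymptotic: T ~ c₁ sin(πx/2) e^{6.411t} (exponential growth at rate −λ₁ ≈ 6.411).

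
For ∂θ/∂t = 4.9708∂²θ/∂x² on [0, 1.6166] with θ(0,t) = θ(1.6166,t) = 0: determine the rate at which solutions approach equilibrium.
Eigenvalues: λₙ = 4.9708n²π²/1.6166².
First three modes:
  n=1: λ₁ = 4.9708π²/1.6166² ≈ 18.772
  n=2: λ₂ = 19.8832π²/1.6166² ≈ 75.09 (4× faster decay)
  n=3: λ₃ = 44.7372π²/1.6166² ≈ 168.952 (9× faster decay)
As t → ∞, higher modes decay exponentially faster. The n=1 mode dominates: θ ~ c₁ sin(πx/1.6166) e^{-λ₁t}.
Decay rate: λ₁ = 4.9708π²/1.6166² ≈ 18.772.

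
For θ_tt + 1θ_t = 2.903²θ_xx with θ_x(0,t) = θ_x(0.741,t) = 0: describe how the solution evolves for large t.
θ → constant (steady state). Damping (γ=1) dissipates the nonconstant modes; with Neumann BCs the spatial average obeys M''+γM'=0 and tends to a finite limit.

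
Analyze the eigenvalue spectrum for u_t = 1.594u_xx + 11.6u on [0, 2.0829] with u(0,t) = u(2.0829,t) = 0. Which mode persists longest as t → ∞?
Eigenvalues: λₙ = 1.594n²π²/2.0829² - 11.6.
First three modes:
  n=1: λ₁ = 1.594π²/2.0829² - 11.6 ≈ -7.974
  n=2: λ₂ = 6.376π²/2.0829² - 11.6 ≈ 2.905
  n=3: λ₃ = 14.346π²/2.0829² - 11.6 ≈ 21.036
Since 1.594π²/2.0829² ≈ 3.626 < 11.6, λ₁ < 0.
The n=1 mode grows fastest (−λₙ is largest for n=1) → dominates.
Asymptotic: u ~ c₁ sin(πx/2.0829) e^{7.974t} (exponential growth at rate −λ₁ ≈ 7.974).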